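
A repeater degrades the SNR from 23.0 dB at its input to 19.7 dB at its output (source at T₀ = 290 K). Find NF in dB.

3.3 dB

NF (dB) = SNR_in(dB) − SNR_out(dB) when the source is at T₀
NF = 23.0 − 19.7 = 3.3 dB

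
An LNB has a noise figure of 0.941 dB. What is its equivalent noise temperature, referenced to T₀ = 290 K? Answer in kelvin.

70.2 K

F = 10^(0.941/10) = 1.24194
T_e = (F − 1)·T₀ = (1.24194 − 1) × 290 = 70.2 K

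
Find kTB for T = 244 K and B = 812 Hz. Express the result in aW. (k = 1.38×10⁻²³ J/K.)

P_n = kTB = 1.38×10⁻²³ × 244 × 8.12×10² = 2.73×10⁻¹⁸ W = 2.73 aW

2.73 aW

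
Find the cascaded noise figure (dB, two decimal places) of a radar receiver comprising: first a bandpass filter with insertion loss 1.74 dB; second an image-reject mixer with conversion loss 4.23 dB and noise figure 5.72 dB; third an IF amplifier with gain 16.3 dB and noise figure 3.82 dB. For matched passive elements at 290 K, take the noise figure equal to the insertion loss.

10.47 dB

Convert to linear (a loss of L dB is a gain of −L dB): F_i = 10^(NF_i/10), G_i = 10^(G_i,dB/10)
  Stage 1: F_1 = 10^(1.74/10) = 1.493, G_1 = 10^(−1.74/10) = 0.6699
  Stage 2: F_2 = 10^(5.72/10) = 3.733, G_2 = 10^(−4.23/10) = 0.3776
  Stage 3: F_3 = 10^(3.82/10) = 2.410, G_3 = 10^(16.3/10) = 42.66
Friis cascade:
  F = 1.493 + (3.733 − 1)/0.6699 + (2.410 − 1)/0.2529 = 11.15
NF = 10 log₁₀(11.15) = 10.47 dB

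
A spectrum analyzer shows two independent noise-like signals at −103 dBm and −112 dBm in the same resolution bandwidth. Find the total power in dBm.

−102.5 dBm

Convert to linear, add, convert back:
P₁ = 5.01×10⁻¹⁴ W, P₂ = 6.31×10⁻¹⁵ W
P_tot = 5.64×10⁻¹⁴ W → 10 log₁₀(P_tot / 10⁻³) = −102.5 dBm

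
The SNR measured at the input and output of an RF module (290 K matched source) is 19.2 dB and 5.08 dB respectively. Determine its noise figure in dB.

NF (dB) = SNR_in(dB) − SNR_out(dB) when the source is at T₀
NF = 19.2 − 5.08 = 14.12 dB

14.12 dB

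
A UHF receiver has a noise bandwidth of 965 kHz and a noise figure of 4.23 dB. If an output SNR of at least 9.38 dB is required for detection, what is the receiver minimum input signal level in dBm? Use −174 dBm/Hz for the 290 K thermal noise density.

Sensitivity = −174 + 10 log₁₀(B) + NF + SNR_min
= −174 + 59.85 + 4.23 + 9.38
= −100.54 dBm → −100.5 dBm

−100.5 dBm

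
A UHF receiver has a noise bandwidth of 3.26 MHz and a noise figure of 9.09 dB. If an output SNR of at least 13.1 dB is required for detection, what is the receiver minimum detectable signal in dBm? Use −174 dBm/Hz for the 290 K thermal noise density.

Sensitivity = −174 + 10 log₁₀(B) + NF + SNR_min
= −174 + 65.13 + 9.09 + 13.1
= −86.68 dBm → −86.7 dBm

−86.7 dBm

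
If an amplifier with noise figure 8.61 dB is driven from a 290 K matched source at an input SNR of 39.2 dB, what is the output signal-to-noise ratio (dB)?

By definition F = SNR_in/SNR_out, so in dB: SNR_out = SNR_in − NF
SNR_out = 39.2 − 8.61 = 30.59 dB

30.59 dB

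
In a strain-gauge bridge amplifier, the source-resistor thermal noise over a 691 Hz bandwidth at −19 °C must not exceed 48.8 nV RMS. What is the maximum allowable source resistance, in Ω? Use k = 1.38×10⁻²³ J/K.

T = −19 °C + 273.15 = 254.15 K
Johnson–Nyquist: V_n = √(4kTRB) ⇒ R = V_n² / (4kTB)
4kTB = 4 × 1.38×10⁻²³ × 254.15 × 6.91×10² = 9.69×10⁻¹⁸
R = (4.88×10⁻⁸)² / 9.69×10⁻¹⁸ = 2.46×10² Ω = 246 Ω

246 Ω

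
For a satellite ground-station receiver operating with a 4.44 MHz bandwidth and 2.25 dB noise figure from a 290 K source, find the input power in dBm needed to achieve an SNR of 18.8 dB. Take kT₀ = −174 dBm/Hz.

Sensitivity = −174 + 10 log₁₀(B) + NF + SNR_min
= −174 + 66.47 + 2.25 + 18.8
= −86.48 dBm → −86.5 dBm

−86.5 dBm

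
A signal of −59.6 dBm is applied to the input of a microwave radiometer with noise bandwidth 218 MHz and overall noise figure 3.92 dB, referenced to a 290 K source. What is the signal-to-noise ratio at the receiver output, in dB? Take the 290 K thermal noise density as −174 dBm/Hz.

27.1 dB

Noise floor: N = −174 + 10 log₁₀(B) + NF
10 log₁₀(2.18×10⁸) = 83.38 dB
N = −174 + 83.38 + 3.92 = −86.70 dBm
SNR = P_sig − N = −59.6 − (−86.70) = 27.10 dB → 27.1 dB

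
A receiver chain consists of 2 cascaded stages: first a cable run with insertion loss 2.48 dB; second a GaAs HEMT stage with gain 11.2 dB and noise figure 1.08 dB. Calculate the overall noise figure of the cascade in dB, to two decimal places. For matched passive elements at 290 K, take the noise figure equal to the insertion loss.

3.56 dB

Convert to linear (a loss of L dB is a gain of −L dB): F_i = 10^(NF_i/10), G_i = 10^(G_i,dB/10)
  Stage 1: F_1 = 10^(2.48/10) = 1.770, G_1 = 10^(−2.48/10) = 0.5649
  Stage 2: F_2 = 10^(1.08/10) = 1.282, G_2 = 10^(11.2/10) = 13.18
Friis cascade:
  F = 1.770 + (1.282 − 1)/0.5649 = 2.270
NF = 10 log₁₀(2.270) = 3.56 dB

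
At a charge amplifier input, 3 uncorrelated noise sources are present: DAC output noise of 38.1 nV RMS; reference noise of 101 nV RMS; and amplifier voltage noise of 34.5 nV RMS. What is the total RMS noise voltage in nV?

Uncorrelated sources add in power (mean-square): V_tot = √(ΣV_i²)
V_tot = √[(3.81×10⁻⁸)² + (1.01×10⁻⁷)² + (3.45×10⁻⁸)²] = 1.13×10⁻⁷ V = 113 nV

113 nV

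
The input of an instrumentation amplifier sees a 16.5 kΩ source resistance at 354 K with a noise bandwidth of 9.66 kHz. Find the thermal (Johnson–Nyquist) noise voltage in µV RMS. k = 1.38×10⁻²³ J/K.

1.76 µV

V_n = √(4kTRB)
4kTRB = 4 × 1.38×10⁻²³ × 354 × 1.65×10⁴ × 9.66×10³ = 3.11×10⁻¹² V²
V_n = √(3.11×10⁻¹²) = 1.76×10⁻⁶ V = 1.76 µV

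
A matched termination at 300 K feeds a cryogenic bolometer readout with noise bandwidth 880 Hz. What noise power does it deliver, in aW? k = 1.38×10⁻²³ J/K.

3.64 aW

P_n = kTB = 1.38×10⁻²³ × 300 × 8.80×10² = 3.64×10⁻¹⁸ W = 3.64 aW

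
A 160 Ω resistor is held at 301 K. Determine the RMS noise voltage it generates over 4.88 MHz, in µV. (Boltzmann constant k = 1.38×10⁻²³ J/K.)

3.60 µV

V_n = √(4kTRB)
4kTRB = 4 × 1.38×10⁻²³ × 301 × 1.60×10² × 4.88×10⁶ = 1.30×10⁻¹¹ V²
V_n = √(1.30×10⁻¹¹) = 3.60×10⁻⁶ V = 3.60 µV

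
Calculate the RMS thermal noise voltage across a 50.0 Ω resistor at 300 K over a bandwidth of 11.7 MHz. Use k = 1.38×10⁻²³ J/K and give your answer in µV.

3.11 µV

V_n = √(4kTRB)
4kTRB = 4 × 1.38×10⁻²³ × 300 × 5.00×10¹ × 1.17×10⁷ = 9.69×10⁻¹² V²
V_n = √(9.69×10⁻¹²) = 3.11×10⁻⁶ V = 3.11 µV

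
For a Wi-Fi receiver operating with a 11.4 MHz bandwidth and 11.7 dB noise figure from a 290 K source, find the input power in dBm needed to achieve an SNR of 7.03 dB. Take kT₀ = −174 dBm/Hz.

−84.7 dBm

Sensitivity = −174 + 10 log₁₀(B) + NF + SNR_min
= −174 + 70.57 + 11.7 + 7.03
= −84.70 dBm → −84.7 dBm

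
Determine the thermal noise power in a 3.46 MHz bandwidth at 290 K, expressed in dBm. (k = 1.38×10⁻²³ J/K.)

P_n = kTB = 1.38×10⁻²³ × 290 × 3.46×10⁶ = 1.38×10⁻¹⁴ W
In dBm: 10 log₁₀(1.38×10⁻¹⁴ / 10⁻³) = −108.6 dBm

−108.6 dBm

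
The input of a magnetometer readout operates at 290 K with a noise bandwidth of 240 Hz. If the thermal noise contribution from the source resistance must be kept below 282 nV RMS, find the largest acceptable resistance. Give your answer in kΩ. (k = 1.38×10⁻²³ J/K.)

20.7 kΩ

Johnson–Nyquist: V_n = √(4kTRB) ⇒ R = V_n² / (4kTB)
4kTB = 4 × 1.38×10⁻²³ × 290 × 2.40×10² = 3.84×10⁻¹⁸
R = (2.82×10⁻⁷)² / 3.84×10⁻¹⁸ = 2.07×10⁴ Ω = 20.7 kΩ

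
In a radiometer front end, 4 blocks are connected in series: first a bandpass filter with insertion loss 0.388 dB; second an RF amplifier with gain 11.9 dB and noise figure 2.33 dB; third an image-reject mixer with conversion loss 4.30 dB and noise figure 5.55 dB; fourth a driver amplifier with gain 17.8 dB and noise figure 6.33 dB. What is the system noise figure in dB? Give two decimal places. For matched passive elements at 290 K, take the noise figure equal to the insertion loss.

4.28 dB

Convert to linear (a loss of L dB is a gain of −L dB): F_i = 10^(NF_i/10), G_i = 10^(G_i,dB/10)
  Stage 1: F_1 = 10^(0.388/10) = 1.093, G_1 = 10^(−0.388/10) = 0.9145
  Stage 2: F_2 = 10^(2.33/10) = 1.710, G_2 = 10^(11.9/10) = 15.49
  Stage 3: F_3 = 10^(5.55/10) = 3.589, G_3 = 10^(−4.30/10) = 0.3715
  Stage 4: F_4 = 10^(6.33/10) = 4.295, G_4 = 10^(17.8/10) = 60.26
Friis cascade:
  F = 1.093 + (1.710 − 1)/0.9145 + (3.589 − 1)/14.16 + (4.295 − 1)/5.263 = 2.679
NF = 10 log₁₀(2.679) = 4.28 dB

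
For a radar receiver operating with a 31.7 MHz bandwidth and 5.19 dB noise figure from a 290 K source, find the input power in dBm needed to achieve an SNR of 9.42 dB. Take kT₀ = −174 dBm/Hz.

Sensitivity = −174 + 10 log₁₀(B) + NF + SNR_min
= −174 + 75.01 + 5.19 + 9.42
= −84.38 dBm → −84.4 dBm

−84.4 dBm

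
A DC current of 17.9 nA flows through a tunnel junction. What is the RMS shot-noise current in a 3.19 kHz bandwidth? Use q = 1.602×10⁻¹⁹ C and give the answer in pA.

4.28 pA

I_n = √(2qI·B)
2qI·B = 2 × 1.602×10⁻¹⁹ × 1.79×10⁻⁸ × 3.19×10³ = 1.83×10⁻²³ A²
I_n = √(1.83×10⁻²³) = 4.28×10⁻¹² A = 4.28 pA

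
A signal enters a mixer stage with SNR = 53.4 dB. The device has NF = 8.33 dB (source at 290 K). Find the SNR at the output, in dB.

45.07 dB

By definition F = SNR_in/SNR_out, so in dB: SNR_out = SNR_in − NF
SNR_out = 53.4 − 8.33 = 45.07 dB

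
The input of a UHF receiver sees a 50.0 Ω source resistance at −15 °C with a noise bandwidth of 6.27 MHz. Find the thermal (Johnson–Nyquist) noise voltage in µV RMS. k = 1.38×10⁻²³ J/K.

T = −15 °C + 273.15 = 258.15 K
V_n = √(4kTRB)
4kTRB = 4 × 1.38×10⁻²³ × 258.15 × 5.00×10¹ × 6.27×10⁶ = 4.47×10⁻¹² V²
V_n = √(4.47×10⁻¹²) = 2.11×10⁻⁶ V = 2.11 µV

2.11 µV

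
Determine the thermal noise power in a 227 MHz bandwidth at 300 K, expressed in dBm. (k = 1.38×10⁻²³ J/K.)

−90.3 dBm

P_n = kTB = 1.38×10⁻²³ × 300 × 2.27×10⁸ = 9.40×10⁻¹³ W
In dBm: 10 log₁₀(9.40×10⁻¹³ / 10⁻³) = −90.3 dBm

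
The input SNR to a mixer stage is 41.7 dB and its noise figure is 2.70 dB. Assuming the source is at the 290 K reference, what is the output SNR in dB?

By definition F = SNR_in/SNR_out, so in dB: SNR_out = SNR_in − NF
SNR_out = 41.7 − 2.70 = 39.00 dB

39.00 dB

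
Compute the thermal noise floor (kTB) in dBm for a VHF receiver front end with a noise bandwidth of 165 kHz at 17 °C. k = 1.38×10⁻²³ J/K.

T = 17 °C + 273.15 = 290.15 K
P_n = kTB = 1.38×10⁻²³ × 290.15 × 1.65×10⁵ = 6.61×10⁻¹⁶ W
In dBm: 10 log₁₀(6.61×10⁻¹⁶ / 10⁻³) = −121.8 dBm

−121.8 dBm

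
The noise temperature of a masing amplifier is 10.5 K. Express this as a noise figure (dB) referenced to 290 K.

F = 1 + T_e/T₀ = 1 + 10.5/290 = 1.03621
NF = 10 log₁₀(1.03621) = 0.154 dB

0.154 dB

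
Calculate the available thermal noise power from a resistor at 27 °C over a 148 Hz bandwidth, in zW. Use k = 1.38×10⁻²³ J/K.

613 zW

T = 27 °C + 273.15 = 300.15 K
P_n = kTB = 1.38×10⁻²³ × 300.15 × 1.48×10² = 6.13×10⁻¹⁹ W = 613 zW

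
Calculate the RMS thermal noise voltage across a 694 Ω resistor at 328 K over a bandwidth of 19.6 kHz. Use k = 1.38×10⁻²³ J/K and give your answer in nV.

V_n = √(4kTRB)
4kTRB = 4 × 1.38×10⁻²³ × 328 × 6.94×10² × 1.96×10⁴ = 2.46×10⁻¹³ V²
V_n = √(2.46×10⁻¹³) = 4.96×10⁻⁷ V = 496 nV

496 nV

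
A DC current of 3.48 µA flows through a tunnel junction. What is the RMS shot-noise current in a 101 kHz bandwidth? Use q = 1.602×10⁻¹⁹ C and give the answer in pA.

I_n = √(2qI·B)
2qI·B = 2 × 1.602×10⁻¹⁹ × 3.48×10⁻⁶ × 1.01×10⁵ = 1.13×10⁻¹⁹ A²
I_n = √(1.13×10⁻¹⁹) = 3.36×10⁻¹⁰ A = 336 pA

336 pA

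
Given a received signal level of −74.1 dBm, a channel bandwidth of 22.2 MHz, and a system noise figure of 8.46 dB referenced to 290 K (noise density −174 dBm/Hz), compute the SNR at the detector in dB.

Noise floor: N = −174 + 10 log₁₀(B) + NF
10 log₁₀(2.22×10⁷) = 73.46 dB
N = −174 + 73.46 + 8.46 = −92.08 dBm
SNR = P_sig − N = −74.1 − (−92.08) = 17.98 dB → 18.0 dB

18.0 dB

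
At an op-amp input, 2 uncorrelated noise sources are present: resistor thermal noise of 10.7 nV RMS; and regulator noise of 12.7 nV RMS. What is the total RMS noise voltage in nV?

16.6 nV

Uncorrelated sources add in power (mean-square): V_tot = √(ΣV_i²)
V_tot = √[(1.07×10⁻⁸)² + (1.27×10⁻⁸)²] = 1.66×10⁻⁸ V = 16.6 nV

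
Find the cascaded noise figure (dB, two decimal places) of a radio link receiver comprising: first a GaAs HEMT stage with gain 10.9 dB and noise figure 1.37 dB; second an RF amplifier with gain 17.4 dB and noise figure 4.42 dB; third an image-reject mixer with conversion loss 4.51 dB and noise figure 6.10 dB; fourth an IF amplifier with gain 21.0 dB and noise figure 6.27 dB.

Convert to linear (a loss of L dB is a gain of −L dB): F_i = 10^(NF_i/10), G_i = 10^(G_i,dB/10)
  Stage 1: F_1 = 10^(1.37/10) = 1.371, G_1 = 10^(10.9/10) = 12.30
  Stage 2: F_2 = 10^(4.42/10) = 2.767, G_2 = 10^(17.4/10) = 54.95
  Stage 3: F_3 = 10^(6.10/10) = 4.074, G_3 = 10^(−4.51/10) = 0.3540
  Stage 4: F_4 = 10^(6.27/10) = 4.236, G_4 = 10^(21.0/10) = 125.9
Friis cascade:
  F = 1.371 + (2.767 − 1)/12.30 + (4.074 − 1)/676.1 + (4.236 − 1)/239.3 = 1.533
NF = 10 log₁₀(1.533) = 1.85 dB

1.85 dB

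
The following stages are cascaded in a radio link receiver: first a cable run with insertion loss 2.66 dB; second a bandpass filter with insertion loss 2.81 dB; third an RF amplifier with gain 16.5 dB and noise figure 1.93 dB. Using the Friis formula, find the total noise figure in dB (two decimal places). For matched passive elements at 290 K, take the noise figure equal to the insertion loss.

Convert to linear (a loss of L dB is a gain of −L dB): F_i = 10^(NF_i/10), G_i = 10^(G_i,dB/10)
  Stage 1: F_1 = 10^(2.66/10) = 1.845, G_1 = 10^(−2.66/10) = 0.5420
  Stage 2: F_2 = 10^(2.81/10) = 1.910, G_2 = 10^(−2.81/10) = 0.5236
  Stage 3: F_3 = 10^(1.93/10) = 1.560, G_3 = 10^(16.5/10) = 44.67
Friis cascade:
  F = 1.845 + (1.910 − 1)/0.5420 + (1.560 − 1)/0.2838 = 5.495
NF = 10 log₁₀(5.495) = 7.40 dB

7.40 dB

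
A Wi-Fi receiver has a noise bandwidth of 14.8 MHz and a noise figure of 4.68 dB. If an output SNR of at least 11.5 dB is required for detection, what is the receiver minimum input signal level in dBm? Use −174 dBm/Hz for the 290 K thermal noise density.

−86.1 dBm

Sensitivity = −174 + 10 log₁₀(B) + NF + SNR_min
= −174 + 71.7 + 4.68 + 11.5
= −86.12 dBm → −86.1 dBm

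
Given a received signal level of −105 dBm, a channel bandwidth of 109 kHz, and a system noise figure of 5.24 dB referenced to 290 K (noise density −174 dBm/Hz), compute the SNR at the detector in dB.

13.4 dB

Noise floor: N = −174 + 10 log₁₀(B) + NF
10 log₁₀(1.09×10⁵) = 50.37 dB
N = −174 + 50.37 + 5.24 = −118.39 dBm
SNR = P_sig − N = −105 − (−118.39) = 13.39 dB → 13.4 dB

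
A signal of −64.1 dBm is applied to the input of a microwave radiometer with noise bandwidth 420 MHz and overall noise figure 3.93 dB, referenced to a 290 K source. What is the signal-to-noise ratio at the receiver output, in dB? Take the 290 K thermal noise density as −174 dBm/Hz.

Noise floor: N = −174 + 10 log₁₀(B) + NF
10 log₁₀(4.20×10⁸) = 86.23 dB
N = −174 + 86.23 + 3.93 = −83.84 dBm
SNR = P_sig − N = −64.1 − (−83.84) = 19.74 dB → 19.7 dB

19.7 dB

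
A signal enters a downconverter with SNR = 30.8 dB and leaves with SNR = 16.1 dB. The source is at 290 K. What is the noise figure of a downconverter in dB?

NF (dB) = SNR_in(dB) − SNR_out(dB) when the source is at T₀
NF = 30.8 − 16.1 = 14.7 dB

14.7 dB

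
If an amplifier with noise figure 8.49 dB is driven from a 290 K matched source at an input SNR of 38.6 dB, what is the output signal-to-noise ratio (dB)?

By definition F = SNR_in/SNR_out, so in dB: SNR_out = SNR_in − NF
SNR_out = 38.6 − 8.49 = 30.11 dB

30.11 dB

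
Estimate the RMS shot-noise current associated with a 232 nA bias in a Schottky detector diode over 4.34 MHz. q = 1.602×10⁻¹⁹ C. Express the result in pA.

568 pA

I_n = √(2qI·B)
2qI·B = 2 × 1.602×10⁻¹⁹ × 2.32×10⁻⁷ × 4.34×10⁶ = 3.23×10⁻¹⁹ A²
I_n = √(3.23×10⁻¹⁹) = 5.68×10⁻¹⁰ A = 568 pA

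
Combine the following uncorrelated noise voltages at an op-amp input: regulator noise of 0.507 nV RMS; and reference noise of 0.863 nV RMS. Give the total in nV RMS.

Uncorrelated sources add in power (mean-square): V_tot = √(ΣV_i²)
V_tot = √[(5.07×10⁻¹⁰)² + (8.63×10⁻¹⁰)²] = 1.00×10⁻⁹ V = 1.00 nV

1.00 nV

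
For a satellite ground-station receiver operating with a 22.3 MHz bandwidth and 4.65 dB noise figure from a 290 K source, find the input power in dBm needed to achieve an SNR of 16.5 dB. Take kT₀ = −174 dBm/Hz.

−79.4 dBm

Sensitivity = −174 + 10 log₁₀(B) + NF + SNR_min
= −174 + 73.48 + 4.65 + 16.5
= −79.37 dBm → −79.4 dBm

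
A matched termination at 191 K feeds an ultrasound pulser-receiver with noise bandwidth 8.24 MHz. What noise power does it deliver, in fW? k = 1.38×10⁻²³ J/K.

21.7 fW

P_n = kTB = 1.38×10⁻²³ × 191 × 8.24×10⁶ = 2.17×10⁻¹⁴ W = 21.7 fW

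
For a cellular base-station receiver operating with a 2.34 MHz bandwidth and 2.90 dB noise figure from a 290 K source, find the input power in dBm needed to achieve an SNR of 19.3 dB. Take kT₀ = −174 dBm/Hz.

Sensitivity = −174 + 10 log₁₀(B) + NF + SNR_min
= −174 + 63.69 + 2.90 + 19.3
= −88.11 dBm → −88.1 dBm

−88.1 dBm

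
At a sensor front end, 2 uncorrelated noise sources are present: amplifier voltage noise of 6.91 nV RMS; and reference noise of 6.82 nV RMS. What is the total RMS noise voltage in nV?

Uncorrelated sources add in power (mean-square): V_tot = √(ΣV_i²)
V_tot = √[(6.91×10⁻⁹)² + (6.82×10⁻⁹)²] = 9.71×10⁻⁹ V = 9.71 nV

9.71 nV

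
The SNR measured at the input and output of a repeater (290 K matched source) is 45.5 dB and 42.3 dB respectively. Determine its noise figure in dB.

3.2 dB

NF (dB) = SNR_in(dB) − SNR_out(dB) when the source is at T₀
NF = 45.5 − 42.3 = 3.2 dB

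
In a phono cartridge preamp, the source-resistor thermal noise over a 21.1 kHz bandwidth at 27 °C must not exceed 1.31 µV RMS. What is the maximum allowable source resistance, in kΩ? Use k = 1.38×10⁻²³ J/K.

T = 27 °C + 273.15 = 300.15 K
Johnson–Nyquist: V_n = √(4kTRB) ⇒ R = V_n² / (4kTB)
4kTB = 4 × 1.38×10⁻²³ × 300.15 × 2.11×10⁴ = 3.50×10⁻¹⁶
R = (1.31×10⁻⁶)² / 3.50×10⁻¹⁶ = 4.91×10³ Ω = 4.91 kΩ

4.91 kΩ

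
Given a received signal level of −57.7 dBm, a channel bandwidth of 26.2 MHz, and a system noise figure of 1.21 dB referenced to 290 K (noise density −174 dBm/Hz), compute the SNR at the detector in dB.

40.9 dB

Noise floor: N = −174 + 10 log₁₀(B) + NF
10 log₁₀(2.62×10⁷) = 74.18 dB
N = −174 + 74.18 + 1.21 = −98.61 dBm
SNR = P_sig − N = −57.7 − (−98.61) = 40.91 dB → 40.9 dB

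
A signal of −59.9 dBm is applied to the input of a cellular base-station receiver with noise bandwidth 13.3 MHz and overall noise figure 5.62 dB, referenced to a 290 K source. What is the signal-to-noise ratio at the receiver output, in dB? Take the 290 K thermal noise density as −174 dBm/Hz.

37.2 dB

Noise floor: N = −174 + 10 log₁₀(B) + NF
10 log₁₀(1.33×10⁷) = 71.24 dB
N = −174 + 71.24 + 5.62 = −97.14 dBm
SNR = P_sig − N = −59.9 − (−97.14) = 37.24 dB → 37.2 dB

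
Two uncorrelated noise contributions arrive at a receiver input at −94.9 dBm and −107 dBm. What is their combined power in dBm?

Convert to linear, add, convert back:
P₁ = 3.24×10⁻¹³ W, P₂ = 2.00×10⁻¹⁴ W
P_tot = 3.44×10⁻¹³ W → 10 log₁₀(P_tot / 10⁻³) = −94.6 dBm

−94.6 dBm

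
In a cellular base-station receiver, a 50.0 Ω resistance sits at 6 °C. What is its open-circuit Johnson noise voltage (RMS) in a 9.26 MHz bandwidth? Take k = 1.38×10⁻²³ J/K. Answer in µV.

2.67 µV

T = 6 °C + 273.15 = 279.15 K
V_n = √(4kTRB)
4kTRB = 4 × 1.38×10⁻²³ × 279.15 × 5.00×10¹ × 9.26×10⁶ = 7.13×10⁻¹² V²
V_n = √(7.13×10⁻¹²) = 2.67×10⁻⁶ V = 2.67 µV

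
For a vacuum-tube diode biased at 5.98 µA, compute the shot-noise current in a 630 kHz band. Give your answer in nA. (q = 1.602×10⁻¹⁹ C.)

1.10 nA

I_n = √(2qI·B)
2qI·B = 2 × 1.602×10⁻¹⁹ × 5.98×10⁻⁶ × 6.30×10⁵ = 1.21×10⁻¹⁸ A²
I_n = √(1.21×10⁻¹⁸) = 1.10×10⁻⁹ A = 1.10 nA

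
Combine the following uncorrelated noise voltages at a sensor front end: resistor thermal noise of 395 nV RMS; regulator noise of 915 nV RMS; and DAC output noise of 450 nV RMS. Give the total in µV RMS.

Uncorrelated sources add in power (mean-square): V_tot = √(ΣV_i²)
V_tot = √[(3.95×10⁻⁷)² + (9.15×10⁻⁷)² + (4.50×10⁻⁷)²] = 1.09×10⁻⁶ V = 1.09 µV

1.09 µV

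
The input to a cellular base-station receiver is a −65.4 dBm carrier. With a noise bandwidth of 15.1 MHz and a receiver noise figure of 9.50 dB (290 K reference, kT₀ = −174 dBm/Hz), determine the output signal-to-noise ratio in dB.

27.3 dB

Noise floor: N = −174 + 10 log₁₀(B) + NF
10 log₁₀(1.51×10⁷) = 71.79 dB
N = −174 + 71.79 + 9.50 = −92.71 dBm
SNR = P_sig − N = −65.4 − (−92.71) = 27.31 dB → 27.3 dB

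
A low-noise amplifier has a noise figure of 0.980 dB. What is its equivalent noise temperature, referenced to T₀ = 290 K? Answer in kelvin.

F = 10^(0.980/10) = 1.25314
T_e = (F − 1)·T₀ = (1.25314 − 1) × 290 = 73.4 K

73.4 K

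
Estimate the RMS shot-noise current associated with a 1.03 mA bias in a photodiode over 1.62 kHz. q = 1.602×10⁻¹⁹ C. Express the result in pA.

731 pA

I_n = √(2qI·B)
2qI·B = 2 × 1.602×10⁻¹⁹ × 1.03×10⁻³ × 1.62×10³ = 5.35×10⁻¹⁹ A²
I_n = √(5.35×10⁻¹⁹) = 7.31×10⁻¹⁰ A = 731 pA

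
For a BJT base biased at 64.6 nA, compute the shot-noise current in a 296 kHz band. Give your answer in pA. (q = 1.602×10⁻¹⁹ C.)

I_n = √(2qI·B)
2qI·B = 2 × 1.602×10⁻¹⁹ × 6.46×10⁻⁸ × 2.96×10⁵ = 6.13×10⁻²¹ A²
I_n = √(6.13×10⁻²¹) = 7.83×10⁻¹¹ A = 78.3 pA

78.3 pA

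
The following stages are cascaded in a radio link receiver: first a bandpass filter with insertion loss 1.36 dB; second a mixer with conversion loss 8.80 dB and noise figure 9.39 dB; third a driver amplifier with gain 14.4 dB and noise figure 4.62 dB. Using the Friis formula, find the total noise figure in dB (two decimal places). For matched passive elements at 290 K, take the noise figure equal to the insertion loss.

14.99 dB

Convert to linear (a loss of L dB is a gain of −L dB): F_i = 10^(NF_i/10), G_i = 10^(G_i,dB/10)
  Stage 1: F_1 = 10^(1.36/10) = 1.368, G_1 = 10^(−1.36/10) = 0.7311
  Stage 2: F_2 = 10^(9.39/10) = 8.690, G_2 = 10^(−8.80/10) = 0.1318
  Stage 3: F_3 = 10^(4.62/10) = 2.897, G_3 = 10^(14.4/10) = 27.54
Friis cascade:
  F = 1.368 + (8.690 − 1)/0.7311 + (2.897 − 1)/0.09638 = 31.57
NF = 10 log₁₀(31.57) = 14.99 dB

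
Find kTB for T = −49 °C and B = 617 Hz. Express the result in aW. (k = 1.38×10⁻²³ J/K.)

T = −49 °C + 273.15 = 224.15 K
P_n = kTB = 1.38×10⁻²³ × 224.15 × 6.17×10² = 1.91×10⁻¹⁸ W = 1.91 aW

1.91 aW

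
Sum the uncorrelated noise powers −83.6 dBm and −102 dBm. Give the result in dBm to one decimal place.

−83.5 dBm

Convert to linear, add, convert back:
P₁ = 4.37×10⁻¹² W, P₂ = 6.31×10⁻¹⁴ W
P_tot = 4.43×10⁻¹² W → 10 log₁₀(P_tot / 10⁻³) = −83.5 dBm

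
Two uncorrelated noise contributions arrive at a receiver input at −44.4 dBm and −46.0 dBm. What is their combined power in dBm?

−42.1 dBm

Convert to linear, add, convert back:
P₁ = 3.63×10⁻⁸ W, P₂ = 2.51×10⁻⁸ W
P_tot = 6.14×10⁻⁸ W → 10 log₁₀(P_tot / 10⁻³) = −42.1 dBm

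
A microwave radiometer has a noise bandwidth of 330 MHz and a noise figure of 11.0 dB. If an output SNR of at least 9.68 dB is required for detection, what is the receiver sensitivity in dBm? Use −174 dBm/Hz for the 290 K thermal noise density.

Sensitivity = −174 + 10 log₁₀(B) + NF + SNR_min
= −174 + 85.19 + 11.0 + 9.68
= −68.13 dBm → −68.1 dBm

−68.1 dBm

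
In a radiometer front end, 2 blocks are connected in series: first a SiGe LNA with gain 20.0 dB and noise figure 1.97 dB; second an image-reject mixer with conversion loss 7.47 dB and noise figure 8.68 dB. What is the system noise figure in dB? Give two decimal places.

Convert to linear (a loss of L dB is a gain of −L dB): F_i = 10^(NF_i/10), G_i = 10^(G_i,dB/10)
  Stage 1: F_1 = 10^(1.97/10) = 1.574, G_1 = 10^(20.0/10) = 100.0
  Stage 2: F_2 = 10^(8.68/10) = 7.379, G_2 = 10^(−7.47/10) = 0.1791
Friis cascade:
  F = 1.574 + (7.379 − 1)/100.0 = 1.638
NF = 10 log₁₀(1.638) = 2.14 dB

2.14 dB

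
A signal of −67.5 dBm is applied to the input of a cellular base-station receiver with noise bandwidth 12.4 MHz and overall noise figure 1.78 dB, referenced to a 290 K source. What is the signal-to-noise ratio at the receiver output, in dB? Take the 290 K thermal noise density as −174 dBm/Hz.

Noise floor: N = −174 + 10 log₁₀(B) + NF
10 log₁₀(1.24×10⁷) = 70.93 dB
N = −174 + 70.93 + 1.78 = −101.29 dBm
SNR = P_sig − N = −67.5 − (−101.29) = 33.79 dB → 33.8 dB

33.8 dB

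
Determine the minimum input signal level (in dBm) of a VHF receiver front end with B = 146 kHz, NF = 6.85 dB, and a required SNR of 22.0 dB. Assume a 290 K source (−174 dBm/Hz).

Sensitivity = −174 + 10 log₁₀(B) + NF + SNR_min
= −174 + 51.64 + 6.85 + 22.0
= −93.51 dBm → −93.5 dBm

−93.5 dBm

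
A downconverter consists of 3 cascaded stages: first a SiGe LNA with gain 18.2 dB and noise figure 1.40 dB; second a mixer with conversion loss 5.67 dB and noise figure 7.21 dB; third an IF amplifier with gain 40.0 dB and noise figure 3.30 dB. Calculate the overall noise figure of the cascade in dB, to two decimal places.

Convert to linear (a loss of L dB is a gain of −L dB): F_i = 10^(NF_i/10), G_i = 10^(G_i,dB/10)
  Stage 1: F_1 = 10^(1.40/10) = 1.380, G_1 = 10^(18.2/10) = 66.07
  Stage 2: F_2 = 10^(7.21/10) = 5.260, G_2 = 10^(−5.67/10) = 0.2710
  Stage 3: F_3 = 10^(3.30/10) = 2.138, G_3 = 10^(40.0/10) = 1.000×10⁴
Friis cascade:
  F = 1.380 + (5.260 − 1)/66.07 + (2.138 − 1)/17.91 = 1.508
NF = 10 log₁₀(1.508) = 1.79 dB

1.79 dB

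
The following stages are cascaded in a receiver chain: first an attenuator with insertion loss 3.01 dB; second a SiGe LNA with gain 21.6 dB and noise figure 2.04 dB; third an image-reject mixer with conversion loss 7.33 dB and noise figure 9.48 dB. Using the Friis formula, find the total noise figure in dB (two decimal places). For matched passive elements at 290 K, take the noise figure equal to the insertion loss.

Convert to linear (a loss of L dB is a gain of −L dB): F_i = 10^(NF_i/10), G_i = 10^(G_i,dB/10)
  Stage 1: F_1 = 10^(3.01/10) = 2.000, G_1 = 10^(−3.01/10) = 0.5000
  Stage 2: F_2 = 10^(2.04/10) = 1.600, G_2 = 10^(21.6/10) = 144.5
  Stage 3: F_3 = 10^(9.48/10) = 8.872, G_3 = 10^(−7.33/10) = 0.1849
Friis cascade:
  F = 2.000 + (1.600 − 1)/0.5000 + (8.872 − 1)/72.28 = 3.308
NF = 10 log₁₀(3.308) = 5.20 dB

5.20 dB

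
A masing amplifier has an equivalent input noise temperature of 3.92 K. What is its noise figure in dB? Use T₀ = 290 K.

F = 1 + T_e/T₀ = 1 + 3.92/290 = 1.01352
NF = 10 log₁₀(1.01352) = 0.058 dB

0.058 dB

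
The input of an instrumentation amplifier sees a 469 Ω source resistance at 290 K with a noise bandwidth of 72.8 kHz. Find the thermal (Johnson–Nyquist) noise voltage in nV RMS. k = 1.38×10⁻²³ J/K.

V_n = √(4kTRB)
4kTRB = 4 × 1.38×10⁻²³ × 290 × 4.69×10² × 7.28×10⁴ = 5.47×10⁻¹³ V²
V_n = √(5.47×10⁻¹³) = 7.39×10⁻⁷ V = 739 nV

739 nV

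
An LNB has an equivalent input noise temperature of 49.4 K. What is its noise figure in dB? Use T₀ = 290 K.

0.683 dB

F = 1 + T_e/T₀ = 1 + 49.4/290 = 1.17034
NF = 10 log₁₀(1.17034) = 0.683 dB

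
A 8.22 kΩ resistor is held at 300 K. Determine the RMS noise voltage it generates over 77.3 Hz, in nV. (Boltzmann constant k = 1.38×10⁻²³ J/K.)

V_n = √(4kTRB)
4kTRB = 4 × 1.38×10⁻²³ × 300 × 8.22×10³ × 7.73×10¹ = 1.05×10⁻¹⁴ V²
V_n = √(1.05×10⁻¹⁴) = 1.03×10⁻⁷ V = 103 nV

103 nV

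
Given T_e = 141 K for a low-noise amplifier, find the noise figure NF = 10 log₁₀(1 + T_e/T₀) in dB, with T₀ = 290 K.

F = 1 + T_e/T₀ = 1 + 141/290 = 1.48621
NF = 10 log₁₀(1.48621) = 1.72 dB

1.72 dB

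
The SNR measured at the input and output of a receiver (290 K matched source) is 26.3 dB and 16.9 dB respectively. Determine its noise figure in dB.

NF (dB) = SNR_in(dB) − SNR_out(dB) when the source is at T₀
NF = 26.3 − 16.9 = 9.4 dB

9.4 dB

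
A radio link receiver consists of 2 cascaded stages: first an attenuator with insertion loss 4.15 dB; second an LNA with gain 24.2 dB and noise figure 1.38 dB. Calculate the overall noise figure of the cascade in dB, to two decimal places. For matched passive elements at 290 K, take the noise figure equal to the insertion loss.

Convert to linear (a loss of L dB is a gain of −L dB): F_i = 10^(NF_i/10), G_i = 10^(G_i,dB/10)
  Stage 1: F_1 = 10^(4.15/10) = 2.600, G_1 = 10^(−4.15/10) = 0.3846
  Stage 2: F_2 = 10^(1.38/10) = 1.374, G_2 = 10^(24.2/10) = 263.0
Friis cascade:
  F = 2.600 + (1.374 − 1)/0.3846 = 3.573
NF = 10 log₁₀(3.573) = 5.53 dB

5.53 dB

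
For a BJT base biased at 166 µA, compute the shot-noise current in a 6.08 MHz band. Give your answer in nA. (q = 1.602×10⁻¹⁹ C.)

I_n = √(2qI·B)
2qI·B = 2 × 1.602×10⁻¹⁹ × 1.66×10⁻⁴ × 6.08×10⁶ = 3.23×10⁻¹⁶ A²
I_n = √(3.23×10⁻¹⁶) = 1.80×10⁻⁸ A = 18.0 nA

18.0 nA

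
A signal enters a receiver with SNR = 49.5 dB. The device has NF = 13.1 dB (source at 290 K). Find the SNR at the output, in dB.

By definition F = SNR_in/SNR_out, so in dB: SNR_out = SNR_in − NF
SNR_out = 49.5 − 13.1 = 36.4 dB

36.4 dB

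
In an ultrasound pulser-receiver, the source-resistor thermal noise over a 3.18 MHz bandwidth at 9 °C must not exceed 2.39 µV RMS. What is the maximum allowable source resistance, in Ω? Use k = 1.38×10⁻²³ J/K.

115 Ω

T = 9 °C + 273.15 = 282.15 K
Johnson–Nyquist: V_n = √(4kTRB) ⇒ R = V_n² / (4kTB)
4kTB = 4 × 1.38×10⁻²³ × 282.15 × 3.18×10⁶ = 4.95×10⁻¹⁴
R = (2.39×10⁻⁶)² / 4.95×10⁻¹⁴ = 1.15×10² Ω = 115 Ω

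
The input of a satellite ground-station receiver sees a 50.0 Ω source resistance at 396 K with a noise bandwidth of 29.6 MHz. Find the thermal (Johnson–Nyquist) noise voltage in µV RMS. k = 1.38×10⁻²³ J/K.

5.69 µV

V_n = √(4kTRB)
4kTRB = 4 × 1.38×10⁻²³ × 396 × 5.00×10¹ × 2.96×10⁷ = 3.24×10⁻¹¹ V²
V_n = √(3.24×10⁻¹¹) = 5.69×10⁻⁶ V = 5.69 µV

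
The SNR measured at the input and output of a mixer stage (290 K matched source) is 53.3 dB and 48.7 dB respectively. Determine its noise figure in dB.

NF (dB) = SNR_in(dB) − SNR_out(dB) when the source is at T₀
NF = 53.3 − 48.7 = 4.6 dB

4.6 dB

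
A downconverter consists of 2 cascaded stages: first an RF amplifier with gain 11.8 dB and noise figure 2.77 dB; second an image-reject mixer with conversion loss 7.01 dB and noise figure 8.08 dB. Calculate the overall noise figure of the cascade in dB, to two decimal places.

3.52 dB

Convert to linear (a loss of L dB is a gain of −L dB): F_i = 10^(NF_i/10), G_i = 10^(G_i,dB/10)
  Stage 1: F_1 = 10^(2.77/10) = 1.892, G_1 = 10^(11.8/10) = 15.14
  Stage 2: F_2 = 10^(8.08/10) = 6.427, G_2 = 10^(−7.01/10) = 0.1991
Friis cascade:
  F = 1.892 + (6.427 − 1)/15.14 = 2.251
NF = 10 log₁₀(2.251) = 3.52 dB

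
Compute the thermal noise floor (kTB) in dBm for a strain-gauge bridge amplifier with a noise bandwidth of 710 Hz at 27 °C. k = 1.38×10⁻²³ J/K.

−145.3 dBm

T = 27 °C + 273.15 = 300.15 K
P_n = kTB = 1.38×10⁻²³ × 300.15 × 7.10×10² = 2.94×10⁻¹⁸ W
In dBm: 10 log₁₀(2.94×10⁻¹⁸ / 10⁻³) = −145.3 dBm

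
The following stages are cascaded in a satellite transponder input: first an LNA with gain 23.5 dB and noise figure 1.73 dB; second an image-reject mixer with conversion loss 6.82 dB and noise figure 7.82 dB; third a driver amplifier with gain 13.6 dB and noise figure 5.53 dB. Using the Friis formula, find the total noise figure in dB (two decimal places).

1.95 dB

Convert to linear (a loss of L dB is a gain of −L dB): F_i = 10^(NF_i/10), G_i = 10^(G_i,dB/10)
  Stage 1: F_1 = 10^(1.73/10) = 1.489, G_1 = 10^(23.5/10) = 223.9
  Stage 2: F_2 = 10^(7.82/10) = 6.053, G_2 = 10^(−6.82/10) = 0.2080
  Stage 3: F_3 = 10^(5.53/10) = 3.573, G_3 = 10^(13.6/10) = 22.91
Friis cascade:
  F = 1.489 + (6.053 − 1)/223.9 + (3.573 − 1)/46.56 = 1.567
NF = 10 log₁₀(1.567) = 1.95 dB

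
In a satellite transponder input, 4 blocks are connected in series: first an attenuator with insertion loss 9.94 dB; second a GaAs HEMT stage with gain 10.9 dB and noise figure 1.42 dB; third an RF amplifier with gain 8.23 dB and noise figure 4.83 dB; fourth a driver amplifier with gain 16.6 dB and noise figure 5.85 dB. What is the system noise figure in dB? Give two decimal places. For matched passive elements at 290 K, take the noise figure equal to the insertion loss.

11.95 dB

Convert to linear (a loss of L dB is a gain of −L dB): F_i = 10^(NF_i/10), G_i = 10^(G_i,dB/10)
  Stage 1: F_1 = 10^(9.94/10) = 9.863, G_1 = 10^(−9.94/10) = 0.1014
  Stage 2: F_2 = 10^(1.42/10) = 1.387, G_2 = 10^(10.9/10) = 12.30
  Stage 3: F_3 = 10^(4.83/10) = 3.041, G_3 = 10^(8.23/10) = 6.653
  Stage 4: F_4 = 10^(5.85/10) = 3.846, G_4 = 10^(16.6/10) = 45.71
Friis cascade:
  F = 9.863 + (1.387 − 1)/0.1014 + (3.041 − 1)/1.247 + (3.846 − 1)/8.299 = 15.66
NF = 10 log₁₀(15.66) = 11.95 dB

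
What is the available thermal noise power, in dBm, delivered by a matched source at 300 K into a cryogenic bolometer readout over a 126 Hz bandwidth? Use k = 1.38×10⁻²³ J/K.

P_n = kTB = 1.38×10⁻²³ × 300 × 1.26×10² = 5.22×10⁻¹⁹ W
In dBm: 10 log₁₀(5.22×10⁻¹⁹ / 10⁻³) = −152.8 dBm

−152.8 dBm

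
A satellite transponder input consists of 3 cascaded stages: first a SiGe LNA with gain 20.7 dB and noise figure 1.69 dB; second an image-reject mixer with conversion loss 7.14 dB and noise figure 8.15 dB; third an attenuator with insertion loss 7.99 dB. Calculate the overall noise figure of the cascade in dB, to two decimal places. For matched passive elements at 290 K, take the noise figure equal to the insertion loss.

2.45 dB

Convert to linear (a loss of L dB is a gain of −L dB): F_i = 10^(NF_i/10), G_i = 10^(G_i,dB/10)
  Stage 1: F_1 = 10^(1.69/10) = 1.476, G_1 = 10^(20.7/10) = 117.5
  Stage 2: F_2 = 10^(8.15/10) = 6.531, G_2 = 10^(−7.14/10) = 0.1932
  Stage 3: F_3 = 10^(7.99/10) = 6.295, G_3 = 10^(−7.99/10) = 0.1589
Friis cascade:
  F = 1.476 + (6.531 − 1)/117.5 + (6.295 − 1)/22.70 = 1.756
NF = 10 log₁₀(1.756) = 2.45 dB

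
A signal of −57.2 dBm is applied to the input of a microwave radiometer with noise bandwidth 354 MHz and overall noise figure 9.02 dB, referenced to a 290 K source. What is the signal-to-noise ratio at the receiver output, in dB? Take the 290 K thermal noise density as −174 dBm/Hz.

22.3 dB

Noise floor: N = −174 + 10 log₁₀(B) + NF
10 log₁₀(3.54×10⁸) = 85.49 dB
N = −174 + 85.49 + 9.02 = −79.49 dBm
SNR = P_sig − N = −57.2 − (−79.49) = 22.29 dB → 22.3 dB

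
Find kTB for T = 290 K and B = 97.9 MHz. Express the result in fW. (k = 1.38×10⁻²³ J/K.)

P_n = kTB = 1.38×10⁻²³ × 290 × 9.79×10⁷ = 3.92×10⁻¹³ W = 392 fW

392 fW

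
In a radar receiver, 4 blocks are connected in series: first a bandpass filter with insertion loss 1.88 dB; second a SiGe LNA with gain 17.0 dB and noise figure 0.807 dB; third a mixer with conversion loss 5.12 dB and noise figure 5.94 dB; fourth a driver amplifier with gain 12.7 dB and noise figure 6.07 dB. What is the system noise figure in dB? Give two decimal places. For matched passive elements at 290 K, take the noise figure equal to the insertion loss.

3.52 dB

Convert to linear (a loss of L dB is a gain of −L dB): F_i = 10^(NF_i/10), G_i = 10^(G_i,dB/10)
  Stage 1: F_1 = 10^(1.88/10) = 1.542, G_1 = 10^(−1.88/10) = 0.6486
  Stage 2: F_2 = 10^(0.807/10) = 1.204, G_2 = 10^(17.0/10) = 50.12
  Stage 3: F_3 = 10^(5.94/10) = 3.926, G_3 = 10^(−5.12/10) = 0.3076
  Stage 4: F_4 = 10^(6.07/10) = 4.046, G_4 = 10^(12.7/10) = 18.62
Friis cascade:
  F = 1.542 + (1.204 − 1)/0.6486 + (3.926 − 1)/32.51 + (4.046 − 1)/10.00 = 2.251
NF = 10 log₁₀(2.251) = 3.52 dB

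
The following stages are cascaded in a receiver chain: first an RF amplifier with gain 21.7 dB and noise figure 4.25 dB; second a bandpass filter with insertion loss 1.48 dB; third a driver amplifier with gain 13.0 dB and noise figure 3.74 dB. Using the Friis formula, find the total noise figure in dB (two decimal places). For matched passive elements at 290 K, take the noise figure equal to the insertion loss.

Convert to linear (a loss of L dB is a gain of −L dB): F_i = 10^(NF_i/10), G_i = 10^(G_i,dB/10)
  Stage 1: F_1 = 10^(4.25/10) = 2.661, G_1 = 10^(21.7/10) = 147.9
  Stage 2: F_2 = 10^(1.48/10) = 1.406, G_2 = 10^(−1.48/10) = 0.7112
  Stage 3: F_3 = 10^(3.74/10) = 2.366, G_3 = 10^(13.0/10) = 19.95
Friis cascade:
  F = 2.661 + (1.406 − 1)/147.9 + (2.366 − 1)/105.2 = 2.676
NF = 10 log₁₀(2.676) = 4.28 dB

4.28 dB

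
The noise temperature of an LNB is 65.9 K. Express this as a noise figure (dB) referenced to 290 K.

0.889 dB

F = 1 + T_e/T₀ = 1 + 65.9/290 = 1.22724
NF = 10 log₁₀(1.22724) = 0.889 dB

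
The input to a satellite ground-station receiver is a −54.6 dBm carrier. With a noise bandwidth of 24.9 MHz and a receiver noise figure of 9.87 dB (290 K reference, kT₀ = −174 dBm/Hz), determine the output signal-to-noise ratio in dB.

Noise floor: N = −174 + 10 log₁₀(B) + NF
10 log₁₀(2.49×10⁷) = 73.96 dB
N = −174 + 73.96 + 9.87 = −90.17 dBm
SNR = P_sig − N = −54.6 − (−90.17) = 35.57 dB → 35.6 dB

35.6 dB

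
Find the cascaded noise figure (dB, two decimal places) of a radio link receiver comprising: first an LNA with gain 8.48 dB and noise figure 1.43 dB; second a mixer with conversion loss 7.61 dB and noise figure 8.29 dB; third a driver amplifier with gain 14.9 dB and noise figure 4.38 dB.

Convert to linear (a loss of L dB is a gain of −L dB): F_i = 10^(NF_i/10), G_i = 10^(G_i,dB/10)
  Stage 1: F_1 = 10^(1.43/10) = 1.390, G_1 = 10^(8.48/10) = 7.047
  Stage 2: F_2 = 10^(8.29/10) = 6.745, G_2 = 10^(−7.61/10) = 0.1734
  Stage 3: F_3 = 10^(4.38/10) = 2.742, G_3 = 10^(14.9/10) = 30.90
Friis cascade:
  F = 1.390 + (6.745 − 1)/7.047 + (2.742 − 1)/1.222 = 3.631
NF = 10 log₁₀(3.631) = 5.60 dB

5.60 dB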